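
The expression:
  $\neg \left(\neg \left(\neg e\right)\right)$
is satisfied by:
  {e: False}


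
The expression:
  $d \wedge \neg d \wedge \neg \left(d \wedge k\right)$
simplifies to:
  $\text{False}$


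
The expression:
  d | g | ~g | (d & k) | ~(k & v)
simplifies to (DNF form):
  True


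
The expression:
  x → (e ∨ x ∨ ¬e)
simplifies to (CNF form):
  True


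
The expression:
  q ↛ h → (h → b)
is always true.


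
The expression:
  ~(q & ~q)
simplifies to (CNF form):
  True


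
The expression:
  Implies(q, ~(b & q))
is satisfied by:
  {q: False, b: False}
  {b: True, q: False}
  {q: True, b: False}


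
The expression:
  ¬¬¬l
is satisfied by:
  {l: False}


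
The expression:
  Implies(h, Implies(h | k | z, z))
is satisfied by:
  {z: True, h: False}
  {h: False, z: False}
  {h: True, z: True}


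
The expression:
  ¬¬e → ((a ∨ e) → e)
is always true.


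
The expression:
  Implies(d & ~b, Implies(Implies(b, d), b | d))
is always true.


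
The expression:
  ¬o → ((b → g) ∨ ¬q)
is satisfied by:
  {o: True, g: True, b: False, q: False}
  {o: True, g: False, b: False, q: False}
  {g: True, q: False, o: False, b: False}
  {q: False, g: False, o: False, b: False}
  {q: True, o: True, g: True, b: False}
  {q: True, o: True, g: False, b: False}
  {q: True, g: True, o: False, b: False}
  {q: True, g: False, o: False, b: False}
  {b: True, o: True, g: True, q: False}
  {b: True, o: True, g: False, q: False}
  {b: True, g: True, o: False, q: False}
  {b: True, g: False, o: False, q: False}
  {q: True, b: True, o: True, g: True}
  {q: True, b: True, o: True, g: False}
  {q: True, b: True, g: True, o: False}


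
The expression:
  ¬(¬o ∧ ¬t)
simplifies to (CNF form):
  o ∨ t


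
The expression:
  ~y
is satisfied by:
  {y: False}


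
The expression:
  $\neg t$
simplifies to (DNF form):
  $\neg t$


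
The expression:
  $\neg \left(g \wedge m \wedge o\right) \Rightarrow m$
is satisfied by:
  {m: True}


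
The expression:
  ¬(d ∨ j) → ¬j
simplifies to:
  True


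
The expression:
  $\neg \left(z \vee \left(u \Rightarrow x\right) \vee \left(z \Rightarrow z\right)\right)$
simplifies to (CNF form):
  $\text{False}$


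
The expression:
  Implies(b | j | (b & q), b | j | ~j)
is always true.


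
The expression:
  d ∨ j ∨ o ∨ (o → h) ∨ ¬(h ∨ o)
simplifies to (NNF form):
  True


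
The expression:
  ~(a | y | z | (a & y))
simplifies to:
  ~a & ~y & ~z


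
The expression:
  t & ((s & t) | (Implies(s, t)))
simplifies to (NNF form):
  t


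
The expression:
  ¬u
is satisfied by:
  {u: False}


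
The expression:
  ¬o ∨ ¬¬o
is always true.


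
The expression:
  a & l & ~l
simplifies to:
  False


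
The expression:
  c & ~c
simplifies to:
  False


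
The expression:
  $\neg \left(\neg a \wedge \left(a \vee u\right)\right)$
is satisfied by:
  {a: True, u: False}
  {u: False, a: False}
  {u: True, a: True}


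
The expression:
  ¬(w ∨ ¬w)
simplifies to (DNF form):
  False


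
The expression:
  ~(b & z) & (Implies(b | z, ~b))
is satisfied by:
  {b: False}


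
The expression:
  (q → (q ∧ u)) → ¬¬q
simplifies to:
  q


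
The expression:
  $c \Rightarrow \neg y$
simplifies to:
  $\neg c \vee \neg y$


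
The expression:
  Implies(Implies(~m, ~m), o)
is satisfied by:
  {o: True}


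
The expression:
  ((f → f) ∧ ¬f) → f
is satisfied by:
  {f: True}


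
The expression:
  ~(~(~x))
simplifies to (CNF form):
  ~x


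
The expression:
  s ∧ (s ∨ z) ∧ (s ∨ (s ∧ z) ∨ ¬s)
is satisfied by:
  {s: True}


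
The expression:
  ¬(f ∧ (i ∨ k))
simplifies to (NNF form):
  (¬i ∧ ¬k) ∨ ¬f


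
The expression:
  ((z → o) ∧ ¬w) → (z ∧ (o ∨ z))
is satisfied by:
  {z: True, w: True}
  {z: True, w: False}
  {w: True, z: False}


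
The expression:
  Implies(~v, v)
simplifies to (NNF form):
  v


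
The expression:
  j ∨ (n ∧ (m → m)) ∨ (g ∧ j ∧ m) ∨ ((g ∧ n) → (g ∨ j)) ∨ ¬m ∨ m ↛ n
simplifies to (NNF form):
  True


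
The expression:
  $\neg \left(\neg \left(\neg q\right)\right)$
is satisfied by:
  {q: False}


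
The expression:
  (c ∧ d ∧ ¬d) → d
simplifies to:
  True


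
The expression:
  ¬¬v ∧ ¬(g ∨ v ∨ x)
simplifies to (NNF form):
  False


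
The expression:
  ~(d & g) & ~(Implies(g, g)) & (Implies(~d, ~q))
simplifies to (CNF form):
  False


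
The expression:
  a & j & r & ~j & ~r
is never true.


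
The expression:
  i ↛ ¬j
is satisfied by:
  {i: True, j: True}


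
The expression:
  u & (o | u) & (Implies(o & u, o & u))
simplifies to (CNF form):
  u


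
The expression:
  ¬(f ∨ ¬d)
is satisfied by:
  {d: True, f: False}


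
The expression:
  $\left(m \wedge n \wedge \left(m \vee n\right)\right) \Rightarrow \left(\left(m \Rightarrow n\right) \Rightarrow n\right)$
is always true.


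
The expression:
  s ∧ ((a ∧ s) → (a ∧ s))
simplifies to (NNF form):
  s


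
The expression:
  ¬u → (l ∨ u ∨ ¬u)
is always true.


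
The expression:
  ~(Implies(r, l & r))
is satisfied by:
  {r: True, l: False}


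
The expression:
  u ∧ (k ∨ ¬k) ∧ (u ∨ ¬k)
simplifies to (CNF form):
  u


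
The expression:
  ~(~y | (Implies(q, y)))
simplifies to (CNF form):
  False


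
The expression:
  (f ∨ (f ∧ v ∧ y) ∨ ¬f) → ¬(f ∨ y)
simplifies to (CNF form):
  ¬f ∧ ¬y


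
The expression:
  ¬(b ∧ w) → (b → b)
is always true.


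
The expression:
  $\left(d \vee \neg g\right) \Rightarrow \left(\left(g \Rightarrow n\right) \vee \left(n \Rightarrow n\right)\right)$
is always true.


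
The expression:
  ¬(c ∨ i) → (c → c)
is always true.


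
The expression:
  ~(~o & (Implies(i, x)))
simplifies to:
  o | (i & ~x)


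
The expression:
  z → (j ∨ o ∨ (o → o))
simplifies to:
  True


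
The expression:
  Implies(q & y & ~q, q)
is always true.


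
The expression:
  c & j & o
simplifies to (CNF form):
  c & j & o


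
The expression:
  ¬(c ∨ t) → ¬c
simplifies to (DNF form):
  True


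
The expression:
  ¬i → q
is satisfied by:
  {i: True, q: True}
  {i: True, q: False}
  {q: True, i: False}


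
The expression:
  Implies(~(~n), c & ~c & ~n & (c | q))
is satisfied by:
  {n: False}


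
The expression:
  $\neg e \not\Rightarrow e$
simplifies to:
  $\neg e$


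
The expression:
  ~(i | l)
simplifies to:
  ~i & ~l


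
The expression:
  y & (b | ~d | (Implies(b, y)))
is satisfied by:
  {y: True}


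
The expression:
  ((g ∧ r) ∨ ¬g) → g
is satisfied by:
  {g: True}


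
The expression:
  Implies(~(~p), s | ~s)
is always true.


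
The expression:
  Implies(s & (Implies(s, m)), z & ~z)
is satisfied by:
  {s: False, m: False}
  {m: True, s: False}
  {s: True, m: False}


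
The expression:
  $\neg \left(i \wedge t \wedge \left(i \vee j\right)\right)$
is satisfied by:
  {t: False, i: False}
  {i: True, t: False}
  {t: True, i: False}


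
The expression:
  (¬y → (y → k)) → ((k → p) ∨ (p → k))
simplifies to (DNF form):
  True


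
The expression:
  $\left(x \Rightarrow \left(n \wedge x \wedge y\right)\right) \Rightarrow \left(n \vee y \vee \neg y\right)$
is always true.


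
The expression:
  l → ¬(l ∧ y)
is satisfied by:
  {l: False, y: False}
  {y: True, l: False}
  {l: True, y: False}


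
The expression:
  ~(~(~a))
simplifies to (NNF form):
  ~a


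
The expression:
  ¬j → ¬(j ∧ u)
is always true.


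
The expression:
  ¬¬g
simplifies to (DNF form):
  g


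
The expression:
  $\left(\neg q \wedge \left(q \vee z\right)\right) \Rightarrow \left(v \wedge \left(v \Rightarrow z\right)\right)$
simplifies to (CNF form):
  $q \vee v \vee \neg z$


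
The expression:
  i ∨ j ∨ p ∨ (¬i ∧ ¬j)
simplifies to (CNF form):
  True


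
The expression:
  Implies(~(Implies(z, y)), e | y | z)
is always true.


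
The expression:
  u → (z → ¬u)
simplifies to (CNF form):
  ¬u ∨ ¬z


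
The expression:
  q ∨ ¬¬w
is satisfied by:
  {q: True, w: True}
  {q: True, w: False}
  {w: True, q: False}


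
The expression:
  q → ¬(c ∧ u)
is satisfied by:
  {u: False, c: False, q: False}
  {q: True, u: False, c: False}
  {c: True, u: False, q: False}
  {q: True, c: True, u: False}
  {u: True, q: False, c: False}
  {q: True, u: True, c: False}
  {c: True, u: True, q: False}


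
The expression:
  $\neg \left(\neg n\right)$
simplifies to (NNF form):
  $n$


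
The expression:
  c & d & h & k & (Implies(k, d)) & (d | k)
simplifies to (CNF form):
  c & d & h & k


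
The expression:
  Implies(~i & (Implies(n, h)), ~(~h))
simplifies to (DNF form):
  h | i | n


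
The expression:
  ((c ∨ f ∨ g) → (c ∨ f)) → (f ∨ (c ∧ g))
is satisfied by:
  {g: True, f: True}
  {g: True, f: False}
  {f: True, g: False}


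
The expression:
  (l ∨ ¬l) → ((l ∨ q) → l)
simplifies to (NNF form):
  l ∨ ¬q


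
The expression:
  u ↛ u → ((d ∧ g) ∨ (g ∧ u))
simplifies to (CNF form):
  True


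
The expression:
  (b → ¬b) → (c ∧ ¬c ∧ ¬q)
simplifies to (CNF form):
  b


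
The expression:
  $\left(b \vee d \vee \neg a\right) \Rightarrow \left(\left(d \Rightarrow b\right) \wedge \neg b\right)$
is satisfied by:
  {d: False, b: False}


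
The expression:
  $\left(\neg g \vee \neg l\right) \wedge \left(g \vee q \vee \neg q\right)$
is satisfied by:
  {l: False, g: False}
  {g: True, l: False}
  {l: True, g: False}


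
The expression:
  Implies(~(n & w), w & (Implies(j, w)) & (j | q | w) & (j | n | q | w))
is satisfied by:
  {w: True}


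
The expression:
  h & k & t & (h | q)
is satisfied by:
  {t: True, h: True, k: True}


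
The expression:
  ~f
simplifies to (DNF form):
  ~f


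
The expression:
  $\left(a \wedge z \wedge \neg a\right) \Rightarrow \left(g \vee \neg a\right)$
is always true.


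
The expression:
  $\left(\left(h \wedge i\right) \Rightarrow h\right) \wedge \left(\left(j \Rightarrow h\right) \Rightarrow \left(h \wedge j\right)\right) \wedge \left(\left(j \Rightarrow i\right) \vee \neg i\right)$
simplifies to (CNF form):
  $j$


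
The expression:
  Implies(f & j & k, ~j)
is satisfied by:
  {k: False, j: False, f: False}
  {f: True, k: False, j: False}
  {j: True, k: False, f: False}
  {f: True, j: True, k: False}
  {k: True, f: False, j: False}
  {f: True, k: True, j: False}
  {j: True, k: True, f: False}


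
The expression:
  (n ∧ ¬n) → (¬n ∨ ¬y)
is always true.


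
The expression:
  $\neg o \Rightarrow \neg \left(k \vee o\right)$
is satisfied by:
  {o: True, k: False}
  {k: False, o: False}
  {k: True, o: True}


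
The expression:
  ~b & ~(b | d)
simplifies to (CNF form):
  ~b & ~d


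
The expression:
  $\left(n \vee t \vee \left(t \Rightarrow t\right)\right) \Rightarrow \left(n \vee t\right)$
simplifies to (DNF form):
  $n \vee t$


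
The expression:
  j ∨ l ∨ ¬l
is always true.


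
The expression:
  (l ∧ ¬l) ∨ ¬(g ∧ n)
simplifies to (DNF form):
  ¬g ∨ ¬n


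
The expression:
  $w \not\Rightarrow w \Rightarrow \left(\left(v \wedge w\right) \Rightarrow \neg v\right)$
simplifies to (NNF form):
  $\text{True}$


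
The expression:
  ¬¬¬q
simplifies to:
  ¬q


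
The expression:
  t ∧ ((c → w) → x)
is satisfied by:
  {t: True, x: True, c: True, w: False}
  {t: True, x: True, w: False, c: False}
  {t: True, x: True, c: True, w: True}
  {t: True, x: True, w: True, c: False}
  {t: True, c: True, w: False, x: False}


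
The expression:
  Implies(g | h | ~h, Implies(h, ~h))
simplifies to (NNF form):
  ~h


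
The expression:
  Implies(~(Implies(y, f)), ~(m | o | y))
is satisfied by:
  {f: True, y: False}
  {y: False, f: False}
  {y: True, f: True}


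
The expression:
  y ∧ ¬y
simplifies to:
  False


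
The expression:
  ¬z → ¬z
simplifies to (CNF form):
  True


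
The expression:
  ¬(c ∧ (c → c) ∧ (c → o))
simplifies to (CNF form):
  ¬c ∨ ¬o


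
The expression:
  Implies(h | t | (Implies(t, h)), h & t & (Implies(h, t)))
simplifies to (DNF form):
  h & t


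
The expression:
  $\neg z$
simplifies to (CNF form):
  $\neg z$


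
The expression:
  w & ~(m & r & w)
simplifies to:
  w & (~m | ~r)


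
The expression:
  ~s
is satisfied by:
  {s: False}


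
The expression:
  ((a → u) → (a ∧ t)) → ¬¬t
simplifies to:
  t ∨ u ∨ ¬a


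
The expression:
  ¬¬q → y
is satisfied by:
  {y: True, q: False}
  {q: False, y: False}
  {q: True, y: True}


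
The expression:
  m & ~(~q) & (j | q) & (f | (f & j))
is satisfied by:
  {m: True, f: True, q: True}


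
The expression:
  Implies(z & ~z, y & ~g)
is always true.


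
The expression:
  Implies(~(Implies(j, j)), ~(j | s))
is always true.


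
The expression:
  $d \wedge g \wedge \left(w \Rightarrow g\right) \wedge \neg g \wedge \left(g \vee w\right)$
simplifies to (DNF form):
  $\text{False}$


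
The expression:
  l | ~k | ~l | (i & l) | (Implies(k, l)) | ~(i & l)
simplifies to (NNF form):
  True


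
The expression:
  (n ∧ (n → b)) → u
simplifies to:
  u ∨ ¬b ∨ ¬n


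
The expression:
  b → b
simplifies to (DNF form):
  True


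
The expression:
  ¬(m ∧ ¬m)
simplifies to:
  True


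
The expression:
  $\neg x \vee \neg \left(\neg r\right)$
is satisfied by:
  {r: True, x: False}
  {x: False, r: False}
  {x: True, r: True}


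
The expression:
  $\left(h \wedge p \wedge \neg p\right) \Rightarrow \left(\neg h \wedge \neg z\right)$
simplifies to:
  $\text{True}$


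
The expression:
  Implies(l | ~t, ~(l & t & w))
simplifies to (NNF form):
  ~l | ~t | ~w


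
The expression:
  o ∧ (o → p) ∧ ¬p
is never true.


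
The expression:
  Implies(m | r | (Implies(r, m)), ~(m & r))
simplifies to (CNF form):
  ~m | ~r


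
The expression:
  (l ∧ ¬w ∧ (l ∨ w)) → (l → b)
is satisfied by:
  {b: True, w: True, l: False}
  {b: True, l: False, w: False}
  {w: True, l: False, b: False}
  {w: False, l: False, b: False}
  {b: True, w: True, l: True}
  {b: True, l: True, w: False}
  {w: True, l: True, b: False}


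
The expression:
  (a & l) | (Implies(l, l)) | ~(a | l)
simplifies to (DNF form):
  True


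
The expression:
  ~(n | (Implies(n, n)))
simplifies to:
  False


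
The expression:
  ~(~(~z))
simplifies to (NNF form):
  ~z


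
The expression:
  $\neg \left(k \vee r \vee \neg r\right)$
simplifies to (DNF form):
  $\text{False}$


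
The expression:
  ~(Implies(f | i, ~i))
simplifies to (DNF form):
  i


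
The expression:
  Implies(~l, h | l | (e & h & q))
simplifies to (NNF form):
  h | l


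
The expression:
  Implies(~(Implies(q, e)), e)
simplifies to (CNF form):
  e | ~q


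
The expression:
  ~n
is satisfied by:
  {n: False}


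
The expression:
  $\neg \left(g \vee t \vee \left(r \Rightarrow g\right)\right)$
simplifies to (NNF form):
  $r \wedge \neg g \wedge \neg t$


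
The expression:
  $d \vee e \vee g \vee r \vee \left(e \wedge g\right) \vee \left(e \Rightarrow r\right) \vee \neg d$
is always true.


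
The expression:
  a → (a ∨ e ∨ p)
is always true.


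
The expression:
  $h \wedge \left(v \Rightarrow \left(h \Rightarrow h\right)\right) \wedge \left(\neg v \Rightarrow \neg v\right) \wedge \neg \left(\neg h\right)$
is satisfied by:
  {h: True}


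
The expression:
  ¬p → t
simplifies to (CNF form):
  p ∨ t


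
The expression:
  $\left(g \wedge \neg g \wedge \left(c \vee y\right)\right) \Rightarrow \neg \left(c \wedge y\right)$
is always true.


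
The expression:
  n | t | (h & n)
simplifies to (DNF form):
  n | t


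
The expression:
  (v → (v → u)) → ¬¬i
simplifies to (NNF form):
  i ∨ (v ∧ ¬u)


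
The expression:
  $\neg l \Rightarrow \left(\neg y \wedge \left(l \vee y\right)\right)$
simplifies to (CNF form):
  $l$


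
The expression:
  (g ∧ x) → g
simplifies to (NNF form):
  True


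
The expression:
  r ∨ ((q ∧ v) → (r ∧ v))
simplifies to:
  r ∨ ¬q ∨ ¬v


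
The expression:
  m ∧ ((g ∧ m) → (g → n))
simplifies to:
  m ∧ (n ∨ ¬g)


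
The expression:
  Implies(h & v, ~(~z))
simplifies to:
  z | ~h | ~v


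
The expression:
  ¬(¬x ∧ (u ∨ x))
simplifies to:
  x ∨ ¬u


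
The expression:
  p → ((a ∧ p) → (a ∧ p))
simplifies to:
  True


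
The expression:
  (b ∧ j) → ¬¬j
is always true.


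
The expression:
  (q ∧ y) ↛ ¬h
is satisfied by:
  {h: True, y: True, q: True}


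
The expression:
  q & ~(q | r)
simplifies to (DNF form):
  False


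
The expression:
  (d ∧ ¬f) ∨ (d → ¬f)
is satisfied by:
  {d: False, f: False}
  {f: True, d: False}
  {d: True, f: False}


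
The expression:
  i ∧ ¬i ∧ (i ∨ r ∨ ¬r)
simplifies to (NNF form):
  False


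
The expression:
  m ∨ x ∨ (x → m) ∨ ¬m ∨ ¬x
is always true.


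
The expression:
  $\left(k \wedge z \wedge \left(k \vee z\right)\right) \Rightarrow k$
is always true.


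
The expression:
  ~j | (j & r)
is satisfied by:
  {r: True, j: False}
  {j: False, r: False}
  {j: True, r: True}


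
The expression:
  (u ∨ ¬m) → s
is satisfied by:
  {m: True, s: True, u: False}
  {s: True, u: False, m: False}
  {m: True, s: True, u: True}
  {s: True, u: True, m: False}
  {m: True, u: False, s: False}


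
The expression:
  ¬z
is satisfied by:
  {z: False}


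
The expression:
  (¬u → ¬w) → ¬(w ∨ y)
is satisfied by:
  {y: False, u: False, w: False}
  {w: True, y: False, u: False}
  {u: True, y: False, w: False}
  {w: True, y: True, u: False}


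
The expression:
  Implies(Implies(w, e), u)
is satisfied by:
  {u: True, w: True, e: False}
  {u: True, w: False, e: False}
  {u: True, e: True, w: True}
  {u: True, e: True, w: False}
  {w: True, e: False, u: False}


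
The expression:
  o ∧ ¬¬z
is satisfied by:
  {z: True, o: True}


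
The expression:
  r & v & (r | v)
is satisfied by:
  {r: True, v: True}


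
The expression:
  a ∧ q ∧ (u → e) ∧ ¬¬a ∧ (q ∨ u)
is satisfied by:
  {a: True, e: True, q: True, u: False}
  {a: True, q: True, u: False, e: False}
  {a: True, e: True, u: True, q: True}


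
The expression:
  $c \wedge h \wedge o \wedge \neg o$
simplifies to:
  $\text{False}$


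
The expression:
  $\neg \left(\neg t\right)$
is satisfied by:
  {t: True}


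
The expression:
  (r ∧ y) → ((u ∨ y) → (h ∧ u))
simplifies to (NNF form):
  (h ∧ u) ∨ ¬r ∨ ¬y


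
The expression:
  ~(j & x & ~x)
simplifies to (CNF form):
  True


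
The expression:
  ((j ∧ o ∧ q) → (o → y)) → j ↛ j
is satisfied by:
  {j: True, o: True, q: True, y: False}


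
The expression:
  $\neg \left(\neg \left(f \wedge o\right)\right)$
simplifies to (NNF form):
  $f \wedge o$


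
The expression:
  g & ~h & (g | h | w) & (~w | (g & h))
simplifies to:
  g & ~h & ~w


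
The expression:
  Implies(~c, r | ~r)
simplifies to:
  True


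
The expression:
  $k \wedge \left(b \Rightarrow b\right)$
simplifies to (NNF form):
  $k$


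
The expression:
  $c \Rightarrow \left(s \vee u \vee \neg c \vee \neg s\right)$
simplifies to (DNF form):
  $\text{True}$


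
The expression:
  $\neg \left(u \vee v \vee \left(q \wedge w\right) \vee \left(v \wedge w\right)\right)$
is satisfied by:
  {u: False, v: False, w: False, q: False}
  {q: True, u: False, v: False, w: False}
  {w: True, u: False, v: False, q: False}


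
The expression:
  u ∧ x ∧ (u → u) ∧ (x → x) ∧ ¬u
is never true.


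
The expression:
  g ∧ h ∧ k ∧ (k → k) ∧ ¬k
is never true.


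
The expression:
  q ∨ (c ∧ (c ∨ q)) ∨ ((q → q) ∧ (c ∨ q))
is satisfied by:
  {q: True, c: True}
  {q: True, c: False}
  {c: True, q: False}


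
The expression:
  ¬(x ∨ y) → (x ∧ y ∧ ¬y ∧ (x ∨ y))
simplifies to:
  x ∨ y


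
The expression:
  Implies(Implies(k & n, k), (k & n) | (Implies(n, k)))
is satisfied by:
  {k: True, n: False}
  {n: False, k: False}
  {n: True, k: True}


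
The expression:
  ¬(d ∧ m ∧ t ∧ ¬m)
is always true.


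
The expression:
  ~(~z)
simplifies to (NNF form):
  z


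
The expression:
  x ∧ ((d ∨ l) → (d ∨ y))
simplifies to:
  x ∧ (d ∨ y ∨ ¬l)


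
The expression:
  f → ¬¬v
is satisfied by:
  {v: True, f: False}
  {f: False, v: False}
  {f: True, v: True}


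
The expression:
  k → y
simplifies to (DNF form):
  y ∨ ¬k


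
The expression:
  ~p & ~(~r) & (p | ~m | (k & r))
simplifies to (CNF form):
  r & ~p & (k | ~m)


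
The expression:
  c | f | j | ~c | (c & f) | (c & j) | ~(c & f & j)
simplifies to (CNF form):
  True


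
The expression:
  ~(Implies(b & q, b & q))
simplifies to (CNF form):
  False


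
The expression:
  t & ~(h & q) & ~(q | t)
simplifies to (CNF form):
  False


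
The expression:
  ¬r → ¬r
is always true.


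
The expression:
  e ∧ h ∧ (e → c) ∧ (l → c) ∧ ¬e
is never true.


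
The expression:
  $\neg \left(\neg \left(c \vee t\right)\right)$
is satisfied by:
  {t: True, c: True}
  {t: True, c: False}
  {c: True, t: False}


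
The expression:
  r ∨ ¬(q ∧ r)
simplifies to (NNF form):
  True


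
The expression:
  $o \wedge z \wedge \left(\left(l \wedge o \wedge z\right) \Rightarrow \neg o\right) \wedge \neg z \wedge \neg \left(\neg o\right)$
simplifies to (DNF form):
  $\text{False}$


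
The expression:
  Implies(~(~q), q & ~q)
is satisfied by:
  {q: False}


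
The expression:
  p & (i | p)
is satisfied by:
  {p: True}


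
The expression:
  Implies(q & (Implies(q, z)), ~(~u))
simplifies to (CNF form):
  u | ~q | ~z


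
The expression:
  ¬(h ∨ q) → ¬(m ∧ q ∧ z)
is always true.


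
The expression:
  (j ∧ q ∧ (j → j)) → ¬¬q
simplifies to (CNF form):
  True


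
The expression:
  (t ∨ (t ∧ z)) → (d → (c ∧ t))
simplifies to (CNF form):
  c ∨ ¬d ∨ ¬t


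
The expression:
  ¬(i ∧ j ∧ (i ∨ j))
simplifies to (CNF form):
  ¬i ∨ ¬j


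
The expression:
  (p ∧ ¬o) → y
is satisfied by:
  {y: True, o: True, p: False}
  {y: True, p: False, o: False}
  {o: True, p: False, y: False}
  {o: False, p: False, y: False}
  {y: True, o: True, p: True}
  {y: True, p: True, o: False}
  {o: True, p: True, y: False}


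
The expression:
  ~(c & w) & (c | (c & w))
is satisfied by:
  {c: True, w: False}


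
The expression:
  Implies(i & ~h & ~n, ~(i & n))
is always true.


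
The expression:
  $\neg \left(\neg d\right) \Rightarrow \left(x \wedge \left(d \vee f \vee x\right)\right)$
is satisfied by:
  {x: True, d: False}
  {d: False, x: False}
  {d: True, x: True}


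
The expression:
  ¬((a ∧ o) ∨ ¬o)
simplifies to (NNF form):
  o ∧ ¬a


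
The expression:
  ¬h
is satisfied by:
  {h: False}


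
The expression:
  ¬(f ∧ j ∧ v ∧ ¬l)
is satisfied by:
  {l: True, v: False, j: False, f: False}
  {f: False, v: False, l: False, j: False}
  {f: True, l: True, v: False, j: False}
  {f: True, v: False, l: False, j: False}
  {j: True, l: True, f: False, v: False}
  {j: True, f: False, v: False, l: False}
  {j: True, f: True, l: True, v: False}
  {j: True, f: True, v: False, l: False}
  {l: True, v: True, j: False, f: False}
  {v: True, j: False, l: False, f: False}
  {f: True, v: True, l: True, j: False}
  {f: True, v: True, j: False, l: False}
  {l: True, v: True, j: True, f: False}
  {v: True, j: True, f: False, l: False}
  {f: True, v: True, j: True, l: True}


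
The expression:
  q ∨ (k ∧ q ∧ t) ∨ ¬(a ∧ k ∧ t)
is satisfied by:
  {q: True, k: False, t: False, a: False}
  {q: False, k: False, t: False, a: False}
  {a: True, q: True, k: False, t: False}
  {a: True, q: False, k: False, t: False}
  {q: True, t: True, a: False, k: False}
  {t: True, a: False, k: False, q: False}
  {a: True, t: True, q: True, k: False}
  {a: True, t: True, q: False, k: False}
  {q: True, k: True, a: False, t: False}
  {k: True, a: False, t: False, q: False}
  {q: True, a: True, k: True, t: False}
  {a: True, k: True, q: False, t: False}
  {q: True, t: True, k: True, a: False}
  {t: True, k: True, a: False, q: False}
  {a: True, t: True, k: True, q: True}


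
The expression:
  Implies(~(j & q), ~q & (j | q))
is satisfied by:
  {j: True}


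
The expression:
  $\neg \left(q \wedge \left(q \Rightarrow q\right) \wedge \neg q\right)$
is always true.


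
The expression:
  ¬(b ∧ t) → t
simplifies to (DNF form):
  t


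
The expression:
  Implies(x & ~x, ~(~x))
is always true.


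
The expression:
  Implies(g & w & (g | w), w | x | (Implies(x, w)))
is always true.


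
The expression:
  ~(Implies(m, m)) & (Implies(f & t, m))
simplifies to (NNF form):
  False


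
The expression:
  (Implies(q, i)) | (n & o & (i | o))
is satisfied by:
  {i: True, o: True, n: True, q: False}
  {i: True, o: True, n: False, q: False}
  {i: True, n: True, q: False, o: False}
  {i: True, n: False, q: False, o: False}
  {o: True, n: True, q: False, i: False}
  {o: True, n: False, q: False, i: False}
  {n: True, o: False, q: False, i: False}
  {n: False, o: False, q: False, i: False}
  {i: True, o: True, q: True, n: True}
  {i: True, o: True, q: True, n: False}
  {i: True, q: True, n: True, o: False}
  {i: True, q: True, n: False, o: False}
  {o: True, q: True, n: True, i: False}


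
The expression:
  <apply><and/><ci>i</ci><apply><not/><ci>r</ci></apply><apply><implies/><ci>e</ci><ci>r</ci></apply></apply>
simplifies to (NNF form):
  <apply><and/><ci>i</ci><apply><not/><ci>e</ci></apply><apply><not/><ci>r</ci></apply></apply>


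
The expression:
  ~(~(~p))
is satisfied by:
  {p: False}


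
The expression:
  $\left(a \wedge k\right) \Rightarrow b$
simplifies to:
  $b \vee \neg a \vee \neg k$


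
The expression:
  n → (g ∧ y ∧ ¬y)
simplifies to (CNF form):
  ¬n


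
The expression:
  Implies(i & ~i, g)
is always true.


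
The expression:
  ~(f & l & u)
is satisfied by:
  {l: False, u: False, f: False}
  {f: True, l: False, u: False}
  {u: True, l: False, f: False}
  {f: True, u: True, l: False}
  {l: True, f: False, u: False}
  {f: True, l: True, u: False}
  {u: True, l: True, f: False}


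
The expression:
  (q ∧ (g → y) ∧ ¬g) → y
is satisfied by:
  {y: True, g: True, q: False}
  {y: True, g: False, q: False}
  {g: True, y: False, q: False}
  {y: False, g: False, q: False}
  {y: True, q: True, g: True}
  {y: True, q: True, g: False}
  {q: True, g: True, y: False}


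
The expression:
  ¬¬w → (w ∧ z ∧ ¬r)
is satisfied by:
  {z: True, r: False, w: False}
  {r: False, w: False, z: False}
  {z: True, r: True, w: False}
  {r: True, z: False, w: False}
  {w: True, z: True, r: False}


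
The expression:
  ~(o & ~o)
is always true.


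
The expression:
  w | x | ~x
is always true.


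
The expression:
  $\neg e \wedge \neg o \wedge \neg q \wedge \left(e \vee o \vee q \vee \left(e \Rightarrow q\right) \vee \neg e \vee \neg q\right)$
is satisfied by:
  {q: False, e: False, o: False}


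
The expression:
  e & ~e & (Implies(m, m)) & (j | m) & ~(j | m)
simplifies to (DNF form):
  False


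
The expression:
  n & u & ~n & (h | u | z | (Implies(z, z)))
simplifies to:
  False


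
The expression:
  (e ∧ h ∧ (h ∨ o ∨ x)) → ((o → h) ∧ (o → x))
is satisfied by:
  {x: True, h: False, e: False, o: False}
  {x: False, h: False, e: False, o: False}
  {x: True, o: True, h: False, e: False}
  {o: True, x: False, h: False, e: False}
  {x: True, e: True, o: False, h: False}
  {e: True, o: False, h: False, x: False}
  {x: True, o: True, e: True, h: False}
  {o: True, e: True, x: False, h: False}
  {x: True, h: True, o: False, e: False}
  {h: True, o: False, e: False, x: False}
  {x: True, o: True, h: True, e: False}
  {o: True, h: True, x: False, e: False}
  {x: True, e: True, h: True, o: False}
  {e: True, h: True, o: False, x: False}
  {x: True, o: True, e: True, h: True}


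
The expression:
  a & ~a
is never true.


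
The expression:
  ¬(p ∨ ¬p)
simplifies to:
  False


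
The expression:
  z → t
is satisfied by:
  {t: True, z: False}
  {z: False, t: False}
  {z: True, t: True}


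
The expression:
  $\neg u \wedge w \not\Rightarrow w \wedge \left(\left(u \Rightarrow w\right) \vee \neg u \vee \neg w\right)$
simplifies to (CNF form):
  $\text{False}$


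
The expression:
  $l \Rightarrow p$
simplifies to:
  $p \vee \neg l$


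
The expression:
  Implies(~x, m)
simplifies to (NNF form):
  m | x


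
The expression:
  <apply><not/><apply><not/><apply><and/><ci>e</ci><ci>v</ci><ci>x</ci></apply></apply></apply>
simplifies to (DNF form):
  <apply><and/><ci>e</ci><ci>v</ci><ci>x</ci></apply>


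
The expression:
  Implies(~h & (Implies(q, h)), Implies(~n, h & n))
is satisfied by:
  {n: True, q: True, h: True}
  {n: True, q: True, h: False}
  {n: True, h: True, q: False}
  {n: True, h: False, q: False}
  {q: True, h: True, n: False}
  {q: True, h: False, n: False}
  {h: True, q: False, n: False}


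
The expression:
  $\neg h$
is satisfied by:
  {h: False}


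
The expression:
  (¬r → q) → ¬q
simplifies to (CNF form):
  ¬q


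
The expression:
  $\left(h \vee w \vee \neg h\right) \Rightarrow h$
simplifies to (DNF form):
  $h$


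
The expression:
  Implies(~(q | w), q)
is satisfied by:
  {q: True, w: True}
  {q: True, w: False}
  {w: True, q: False}


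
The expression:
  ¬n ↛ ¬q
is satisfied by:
  {q: True, n: False}


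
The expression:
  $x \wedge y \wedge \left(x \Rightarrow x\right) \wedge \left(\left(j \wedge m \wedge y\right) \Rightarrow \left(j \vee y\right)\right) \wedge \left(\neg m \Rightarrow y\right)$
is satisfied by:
  {x: True, y: True}


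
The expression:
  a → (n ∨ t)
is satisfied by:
  {n: True, t: True, a: False}
  {n: True, t: False, a: False}
  {t: True, n: False, a: False}
  {n: False, t: False, a: False}
  {n: True, a: True, t: True}
  {n: True, a: True, t: False}
  {a: True, t: True, n: False}


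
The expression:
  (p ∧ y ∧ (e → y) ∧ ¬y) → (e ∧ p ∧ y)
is always true.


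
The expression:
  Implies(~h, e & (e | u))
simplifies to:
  e | h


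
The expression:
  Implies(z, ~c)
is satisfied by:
  {c: False, z: False}
  {z: True, c: False}
  {c: True, z: False}


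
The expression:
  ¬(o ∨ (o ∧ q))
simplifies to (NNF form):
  ¬o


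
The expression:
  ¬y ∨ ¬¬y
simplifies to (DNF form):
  True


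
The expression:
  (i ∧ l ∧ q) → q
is always true.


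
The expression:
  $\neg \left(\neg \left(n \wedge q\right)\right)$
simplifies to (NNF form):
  $n \wedge q$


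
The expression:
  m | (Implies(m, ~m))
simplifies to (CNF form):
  True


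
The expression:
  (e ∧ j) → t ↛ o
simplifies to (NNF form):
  (t ∧ ¬o) ∨ ¬e ∨ ¬j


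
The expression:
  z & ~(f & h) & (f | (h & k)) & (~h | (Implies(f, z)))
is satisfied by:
  {k: True, f: True, z: True, h: False}
  {f: True, z: True, h: False, k: False}
  {k: True, z: True, h: True, f: False}


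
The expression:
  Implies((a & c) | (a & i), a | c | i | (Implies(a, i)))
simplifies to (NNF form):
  True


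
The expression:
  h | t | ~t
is always true.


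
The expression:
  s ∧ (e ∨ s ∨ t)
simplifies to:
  s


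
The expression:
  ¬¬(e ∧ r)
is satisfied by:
  {r: True, e: True}


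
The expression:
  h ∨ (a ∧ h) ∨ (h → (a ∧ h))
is always true.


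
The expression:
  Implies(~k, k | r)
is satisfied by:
  {r: True, k: True}
  {r: True, k: False}
  {k: True, r: False}


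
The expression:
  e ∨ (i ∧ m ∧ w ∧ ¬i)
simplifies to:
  e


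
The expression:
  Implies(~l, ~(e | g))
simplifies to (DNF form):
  l | (~e & ~g)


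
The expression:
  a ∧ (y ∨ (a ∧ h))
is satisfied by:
  {a: True, y: True, h: True}
  {a: True, y: True, h: False}
  {a: True, h: True, y: False}


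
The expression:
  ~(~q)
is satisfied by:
  {q: True}


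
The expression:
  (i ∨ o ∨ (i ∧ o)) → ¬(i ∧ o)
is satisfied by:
  {o: False, i: False}
  {i: True, o: False}
  {o: True, i: False}


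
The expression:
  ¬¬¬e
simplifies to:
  ¬e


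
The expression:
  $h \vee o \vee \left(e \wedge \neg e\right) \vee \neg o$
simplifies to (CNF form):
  $\text{True}$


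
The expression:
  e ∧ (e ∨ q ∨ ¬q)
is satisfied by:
  {e: True}


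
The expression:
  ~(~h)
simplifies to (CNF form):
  h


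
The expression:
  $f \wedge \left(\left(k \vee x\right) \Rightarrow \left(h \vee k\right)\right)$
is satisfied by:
  {f: True, k: True, h: True, x: False}
  {f: True, k: True, h: False, x: False}
  {f: True, h: True, k: False, x: False}
  {f: True, h: False, k: False, x: False}
  {f: True, x: True, k: True, h: True}
  {f: True, x: True, k: True, h: False}
  {f: True, x: True, k: False, h: True}


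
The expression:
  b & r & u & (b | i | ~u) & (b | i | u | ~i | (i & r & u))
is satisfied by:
  {r: True, u: True, b: True}


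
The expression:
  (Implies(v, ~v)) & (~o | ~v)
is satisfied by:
  {v: False}


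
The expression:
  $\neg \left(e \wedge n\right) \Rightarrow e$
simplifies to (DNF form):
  $e$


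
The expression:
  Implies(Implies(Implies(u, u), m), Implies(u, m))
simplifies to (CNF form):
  True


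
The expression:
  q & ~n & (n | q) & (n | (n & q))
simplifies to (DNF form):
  False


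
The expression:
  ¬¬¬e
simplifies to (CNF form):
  ¬e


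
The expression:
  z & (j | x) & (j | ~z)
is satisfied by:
  {z: True, j: True}


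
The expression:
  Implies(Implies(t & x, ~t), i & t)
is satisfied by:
  {t: True, i: True, x: True}
  {t: True, i: True, x: False}
  {t: True, x: True, i: False}


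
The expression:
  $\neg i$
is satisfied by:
  {i: False}


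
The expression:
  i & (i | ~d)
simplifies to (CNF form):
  i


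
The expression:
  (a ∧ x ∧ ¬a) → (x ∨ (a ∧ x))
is always true.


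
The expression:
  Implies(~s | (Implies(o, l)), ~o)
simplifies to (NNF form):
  ~o | (s & ~l)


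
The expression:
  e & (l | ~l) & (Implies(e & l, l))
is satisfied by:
  {e: True}


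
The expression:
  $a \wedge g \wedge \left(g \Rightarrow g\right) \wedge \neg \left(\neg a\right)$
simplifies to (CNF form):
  $a \wedge g$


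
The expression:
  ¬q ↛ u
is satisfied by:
  {u: True, q: False}
  {q: False, u: False}
  {q: True, u: True}


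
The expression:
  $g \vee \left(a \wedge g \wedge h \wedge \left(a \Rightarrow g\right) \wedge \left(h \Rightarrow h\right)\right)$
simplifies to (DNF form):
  $g$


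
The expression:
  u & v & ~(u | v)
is never true.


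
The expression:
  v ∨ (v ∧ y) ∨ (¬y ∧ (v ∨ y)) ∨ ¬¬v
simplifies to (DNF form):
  v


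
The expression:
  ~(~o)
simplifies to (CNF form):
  o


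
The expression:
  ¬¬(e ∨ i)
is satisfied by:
  {i: True, e: True}
  {i: True, e: False}
  {e: True, i: False}


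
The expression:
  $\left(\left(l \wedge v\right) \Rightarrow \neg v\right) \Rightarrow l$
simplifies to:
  $l$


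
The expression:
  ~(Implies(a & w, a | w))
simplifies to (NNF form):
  False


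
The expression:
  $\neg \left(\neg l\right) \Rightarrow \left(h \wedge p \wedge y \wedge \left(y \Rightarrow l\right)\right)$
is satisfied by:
  {p: True, h: True, y: True, l: False}
  {p: True, h: True, y: False, l: False}
  {p: True, y: True, h: False, l: False}
  {p: True, y: False, h: False, l: False}
  {h: True, y: True, p: False, l: False}
  {h: True, p: False, y: False, l: False}
  {h: False, y: True, p: False, l: False}
  {h: False, p: False, y: False, l: False}
  {p: True, l: True, h: True, y: True}


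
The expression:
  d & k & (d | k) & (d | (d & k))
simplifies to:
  d & k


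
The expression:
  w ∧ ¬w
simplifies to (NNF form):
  False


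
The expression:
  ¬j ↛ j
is always true.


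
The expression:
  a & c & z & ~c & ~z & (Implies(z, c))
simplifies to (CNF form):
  False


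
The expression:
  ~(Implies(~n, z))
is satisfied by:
  {n: False, z: False}


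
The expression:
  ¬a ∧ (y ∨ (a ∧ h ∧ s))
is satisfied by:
  {y: True, a: False}


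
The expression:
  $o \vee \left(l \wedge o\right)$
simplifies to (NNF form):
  $o$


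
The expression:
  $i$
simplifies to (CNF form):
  $i$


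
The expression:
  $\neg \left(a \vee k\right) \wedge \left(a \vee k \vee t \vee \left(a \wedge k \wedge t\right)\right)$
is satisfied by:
  {t: True, a: False, k: False}


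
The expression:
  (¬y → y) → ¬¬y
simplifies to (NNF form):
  True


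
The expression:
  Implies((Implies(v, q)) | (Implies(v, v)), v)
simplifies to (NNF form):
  v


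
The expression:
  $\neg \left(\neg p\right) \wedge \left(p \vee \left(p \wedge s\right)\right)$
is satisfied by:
  {p: True}


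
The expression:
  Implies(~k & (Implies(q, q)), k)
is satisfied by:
  {k: True}


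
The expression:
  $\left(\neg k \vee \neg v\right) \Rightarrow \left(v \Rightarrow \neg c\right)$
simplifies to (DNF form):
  $k \vee \neg c \vee \neg v$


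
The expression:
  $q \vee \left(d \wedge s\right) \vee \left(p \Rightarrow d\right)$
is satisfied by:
  {d: True, q: True, p: False}
  {d: True, p: False, q: False}
  {q: True, p: False, d: False}
  {q: False, p: False, d: False}
  {d: True, q: True, p: True}
  {d: True, p: True, q: False}
  {q: True, p: True, d: False}


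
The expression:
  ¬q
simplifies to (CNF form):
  ¬q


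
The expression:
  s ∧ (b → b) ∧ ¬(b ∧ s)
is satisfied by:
  {s: True, b: False}


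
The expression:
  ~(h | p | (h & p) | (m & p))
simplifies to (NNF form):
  ~h & ~p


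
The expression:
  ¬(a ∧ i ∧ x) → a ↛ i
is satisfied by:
  {a: True, x: True, i: False}
  {a: True, i: False, x: False}
  {a: True, x: True, i: True}
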